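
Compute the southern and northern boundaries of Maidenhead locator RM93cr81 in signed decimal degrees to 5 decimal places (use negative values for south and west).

33.71250, 33.71667

Field R=17, M=12: +17·20° lon, +12·10° lat → SW at lon 160°, lat 30°.
Square 9, 3: +9·2° lon, +3·1° lat → SW at lon 178°, lat 33°.
Subsquare c=2, r=17: +2·0.0833333° lon, +17·0.0416667° lat → SW at lon 178.167°, lat 33.7083°.
Extended square 8, 1: +8·0.00833333° lon, +1·0.00416667° lat → SW at lon 178.233°, lat 33.7125°.
Cell spans 0.00833333° lon × 0.00416667° lat.
south 33.71250, north 33.71667.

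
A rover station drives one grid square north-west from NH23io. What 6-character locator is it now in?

Longitude subsquare i = 8; −1 → 7 = h.
Latitude subsquare o = 14; +1 → 15 = p.

NH23hp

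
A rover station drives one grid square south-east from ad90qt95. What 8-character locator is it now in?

AD90rt04

Longitude extended square 9; +1 → 10, wraps to 0, carry into subsquare.
Longitude subsquare q = 16; +1 → 17 = r.
Latitude extended square 5; −1 → 4.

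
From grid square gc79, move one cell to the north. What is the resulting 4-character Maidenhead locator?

Latitude square 9; +1 → 10, wraps to 0, carry into field.
Latitude field C = 2; +1 → 3 = D.
The longitude characters are unchanged.

GD70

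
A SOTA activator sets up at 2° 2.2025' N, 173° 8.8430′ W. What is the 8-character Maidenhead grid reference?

AJ32ka28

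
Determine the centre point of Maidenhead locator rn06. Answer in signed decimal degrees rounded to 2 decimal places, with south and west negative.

Field R=17, N=13: +17·20° lon, +13·10° lat → SW at lon 160°, lat 40°.
Square 0, 6: +0·2° lon, +6·1° lat → SW at lon 160°, lat 46°.
Cell spans 2° lon × 1° lat. Centre is SW corner plus half of each.
latitude 46.50, longitude 161.00.

46.50, 161.00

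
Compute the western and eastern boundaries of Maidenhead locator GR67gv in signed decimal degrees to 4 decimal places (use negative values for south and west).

-47.5000, -47.4167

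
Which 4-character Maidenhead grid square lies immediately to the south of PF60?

PE69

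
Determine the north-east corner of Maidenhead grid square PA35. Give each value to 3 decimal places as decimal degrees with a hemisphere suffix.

84.000° S, 128.000° E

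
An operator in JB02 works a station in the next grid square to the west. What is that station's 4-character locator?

IB92

Longitude square 0; −1 → -1, wraps to 9, carry into field.
Longitude field J = 9; −1 → 8 = I.
The latitude characters are unchanged.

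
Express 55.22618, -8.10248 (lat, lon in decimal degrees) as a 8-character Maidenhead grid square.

IO55wf74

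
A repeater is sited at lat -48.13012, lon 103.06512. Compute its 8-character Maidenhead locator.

OE11mu78

Add 180° to longitude and 90° to latitude: 283.06512, 41.86988.
Field: 283.06512/20 → 14 → O, 41.86988/10 → 4 → E; chars OE.
Square: 3.06512/2 → 1, 1.86988/1 → 1; chars 11.
Subsquare: 1.06512/0.0833333 → 12 → m, 0.86988/0.0416667 → 20 → u; chars mu.
Extended square: 0.06512/0.00833333 → 7, 0.03655/0.00416667 → 8; chars 78.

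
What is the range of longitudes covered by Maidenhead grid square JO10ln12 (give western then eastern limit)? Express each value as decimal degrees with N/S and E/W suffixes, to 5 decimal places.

Field J=9, O=14: +9·20° lon, +14·10° lat → SW at lon 0°, lat 50°.
Square 1, 0: +1·2° lon, +0·1° lat → SW at lon 2°, lat 50°.
Subsquare l=11, n=13: +11·0.0833333° lon, +13·0.0416667° lat → SW at lon 2.91667°, lat 50.5417°.
Extended square 1, 2: +1·0.00833333° lon, +2·0.00416667° lat → SW at lon 2.925°, lat 50.55°.
Cell spans 0.00833333° lon × 0.00416667° lat.
west 2.92500° E, east 2.93333° E.

2.92500° E, 2.93333° E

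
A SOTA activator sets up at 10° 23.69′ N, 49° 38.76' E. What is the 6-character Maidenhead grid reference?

Add 180° to longitude and 90° to latitude: 229.6460, 100.3948.
Field: 229.6460/20 → 11 → L, 100.3948/10 → 10 → K; chars LK.
Square: 9.6460/2 → 4, 0.3948/1 → 0; chars 40.
Subsquare: 1.6460/0.0833333 → 19 → t, 0.3948/0.0416667 → 9 → j; chars tj.

LK40tj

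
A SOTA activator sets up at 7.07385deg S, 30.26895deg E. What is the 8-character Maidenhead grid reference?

KI52dw22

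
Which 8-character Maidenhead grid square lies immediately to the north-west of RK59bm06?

RK59am97

Longitude extended square 0; −1 → -1, wraps to 9, carry into subsquare.
Longitude subsquare b = 1; −1 → 0 = a.
Latitude extended square 6; +1 → 7.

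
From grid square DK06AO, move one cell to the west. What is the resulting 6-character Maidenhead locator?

CK96xo

Longitude subsquare a = 0; −1 → -1, wraps to 23 = x, carry into square.
Longitude square 0; −1 → -1, wraps to 9, carry into field.
Longitude field D = 3; −1 → 2 = C.
The latitude characters are unchanged.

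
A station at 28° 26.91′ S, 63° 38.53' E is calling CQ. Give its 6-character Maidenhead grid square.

Add 180° to longitude and 90° to latitude: 243.6422, 61.5515.
Field: 243.6422/20 → 12 → M, 61.5515/10 → 6 → G; chars MG.
Square: 3.6422/2 → 1, 1.5515/1 → 1; chars 11.
Subsquare: 1.6422/0.0833333 → 19 → t, 0.5515/0.0416667 → 13 → n; chars tn.

MG11tn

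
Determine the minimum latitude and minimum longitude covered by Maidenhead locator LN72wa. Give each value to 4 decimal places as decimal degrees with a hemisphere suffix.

Field L=11, N=13: +11·20° lon, +13·10° lat → SW at lon 40°, lat 40°.
Square 7, 2: +7·2° lon, +2·1° lat → SW at lon 54°, lat 42°.
Subsquare w=22, a=0: +22·0.0833333° lon, +0·0.0416667° lat → SW at lon 55.8333°, lat 42°.
latitude 42.0000° N, longitude 55.8333° E.

42.0000° N, 55.8333° E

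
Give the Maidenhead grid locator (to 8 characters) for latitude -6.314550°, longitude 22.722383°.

KI13iq64

Offset from 180°W / 90°S: lon 202.72238°, lat 83.68545°.
Field: 202.72238/20 → 10 → K, 83.68545/10 → 8 → I; chars KI.
Square: 2.72238/2 → 1, 3.68545/1 → 3; chars 13.
Subsquare: 0.72238/0.0833333 → 8 → i, 0.68545/0.0416667 → 16 → q; chars iq.
Extended square: 0.05572/0.00833333 → 6, 0.01878/0.00416667 → 4; chars 64.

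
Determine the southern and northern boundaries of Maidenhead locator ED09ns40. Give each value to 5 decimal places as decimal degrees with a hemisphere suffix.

50.25000° S, 50.24583° S

Field E=4, D=3: +4·20° lon, +3·10° lat → SW at lon -100°, lat -60°.
Square 0, 9: +0·2° lon, +9·1° lat → SW at lon -100°, lat -51°.
Subsquare n=13, s=18: +13·0.0833333° lon, +18·0.0416667° lat → SW at lon -98.9167°, lat -50.25°.
Extended square 4, 0: +4·0.00833333° lon, +0·0.00416667° lat → SW at lon -98.8833°, lat -50.25°.
Cell spans 0.00833333° lon × 0.00416667° lat.
south 50.25000° S, north 50.24583° S.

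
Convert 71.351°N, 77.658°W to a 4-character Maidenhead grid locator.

Add 180° to longitude and 90° to latitude: 102.34, 161.35.
Field: lon ⌊102.34/20⌋ = 5 → F; lat ⌊161.35/10⌋ = 16 → Q.
Square: lon ⌊2.34/2⌋ = 1; lat ⌊1.35/1⌋ = 1.

FQ11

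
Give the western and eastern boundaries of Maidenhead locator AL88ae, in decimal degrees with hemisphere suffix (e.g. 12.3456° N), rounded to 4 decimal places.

Field A=0, L=11: +0·20° lon, +11·10° lat → SW at lon -180°, lat 20°.
Square 8, 8: +8·2° lon, +8·1° lat → SW at lon -164°, lat 28°.
Subsquare a=0, e=4: +0·0.0833333° lon, +4·0.0416667° lat → SW at lon -164°, lat 28.1667°.
Cell spans 0.0833333° lon × 0.0416667° lat.
west 164.0000° W, east 163.9167° W.

164.0000° W, 163.9167° W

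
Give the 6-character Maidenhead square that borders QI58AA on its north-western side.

QI48xb

Longitude subsquare a = 0; −1 → -1, wraps to 23 = x, carry into square.
Longitude square 5; −1 → 4.
Latitude subsquare a = 0; +1 → 1 = b.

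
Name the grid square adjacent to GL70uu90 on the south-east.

GL70vt09

Longitude extended square 9; +1 → 10, wraps to 0, carry into subsquare.
Longitude subsquare u = 20; +1 → 21 = v.
Latitude extended square 0; −1 → -1, wraps to 9, carry into subsquare.
Latitude subsquare u = 20; −1 → 19 = t.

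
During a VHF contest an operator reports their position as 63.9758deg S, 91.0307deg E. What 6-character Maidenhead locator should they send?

NC56ma

Offset from 180°W / 90°S: lon 271.0307°, lat 26.0242°.
Field: 271.0307/20 → 13 → N, 26.0242/10 → 2 → C; chars NC.
Square: 11.0307/2 → 5, 6.0242/1 → 6; chars 56.
Subsquare: 1.0307/0.0833333 → 12 → m, 0.0242/0.0416667 → 0 → a; chars ma.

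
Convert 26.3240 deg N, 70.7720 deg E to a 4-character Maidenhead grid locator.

ML56

Add 180° to longitude and 90° to latitude: 250.77, 116.32.
Field: 250.77/20 → 12 → M, 116.32/10 → 11 → L; chars ML.
Square: 10.77/2 → 5, 6.32/1 → 6; chars 56.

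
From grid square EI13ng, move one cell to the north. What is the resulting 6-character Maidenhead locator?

EI13nh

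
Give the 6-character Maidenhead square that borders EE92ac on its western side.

EE82xc

Longitude subsquare a = 0; −1 → -1, wraps to 23 = x, carry into square.
Longitude square 9; −1 → 8.
The latitude characters are unchanged.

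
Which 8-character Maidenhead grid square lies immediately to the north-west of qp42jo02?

Longitude extended square 0; −1 → -1, wraps to 9, carry into subsquare.
Longitude subsquare j = 9; −1 → 8 = i.
Latitude extended square 2; +1 → 3.

QP42io93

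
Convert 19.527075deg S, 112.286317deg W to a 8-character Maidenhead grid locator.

DH30ul53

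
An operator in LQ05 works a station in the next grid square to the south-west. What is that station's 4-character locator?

KQ94

Longitude square 0; −1 → -1, wraps to 9, carry into field.
Longitude field L = 11; −1 → 10 = K.
Latitude square 5; −1 → 4.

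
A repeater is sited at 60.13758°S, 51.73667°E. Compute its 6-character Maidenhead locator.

Offset from 180°W / 90°S: lon 231.7367°, lat 29.8624°.
Field: 231.7367/20 → 11 → L, 29.8624/10 → 2 → C; chars LC.
Square: 11.7367/2 → 5, 9.8624/1 → 9; chars 59.
Subsquare: 1.7367/0.0833333 → 20 → u, 0.8624/0.0416667 → 20 → u; chars uu.

LC59uu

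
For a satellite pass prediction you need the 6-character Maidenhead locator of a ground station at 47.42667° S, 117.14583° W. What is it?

DE12kn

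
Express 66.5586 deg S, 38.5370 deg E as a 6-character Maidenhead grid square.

Offset from 180°W / 90°S: lon 218.5370°, lat 23.4414°.
Field: lon ⌊218.5370/20⌋ = 10 → K; lat ⌊23.4414/10⌋ = 2 → C.
Square: lon ⌊18.5370/2⌋ = 9; lat ⌊3.4414/1⌋ = 3.
Subsquare: lon ⌊0.5370/0.0833333⌋ = 6 → g; lat ⌊0.4414/0.0416667⌋ = 10 → k.

KC93gk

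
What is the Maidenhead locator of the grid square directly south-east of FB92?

Longitude square 9; +1 → 10, wraps to 0, carry into field.
Longitude field F = 5; +1 → 6 = G.
Latitude square 2; −1 → 1.

GB01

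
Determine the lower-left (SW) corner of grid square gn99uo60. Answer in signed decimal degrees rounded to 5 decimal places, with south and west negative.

49.58333, -40.28333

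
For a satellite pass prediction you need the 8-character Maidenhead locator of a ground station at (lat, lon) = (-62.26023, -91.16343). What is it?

Offset from 180°W / 90°S: lon 88.83657°, lat 27.73977°.
Field: lon ⌊88.83657/20⌋ = 4 → E; lat ⌊27.73977/10⌋ = 2 → C.
Square: lon ⌊8.83657/2⌋ = 4; lat ⌊7.73977/1⌋ = 7.
Subsquare: lon ⌊0.83657/0.0833333⌋ = 10 → k; lat ⌊0.73977/0.0416667⌋ = 17 → r.
Extended square: lon ⌊0.00324/0.00833333⌋ = 0; lat ⌊0.03144/0.00416667⌋ = 7.

EC47kr07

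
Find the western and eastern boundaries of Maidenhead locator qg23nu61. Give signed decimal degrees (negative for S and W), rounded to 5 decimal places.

145.13333, 145.14167

Field Q=16, G=6: +16·20° lon, +6·10° lat → SW at lon 140°, lat -30°.
Square 2, 3: +2·2° lon, +3·1° lat → SW at lon 144°, lat -27°.
Subsquare n=13, u=20: +13·0.0833333° lon, +20·0.0416667° lat → SW at lon 145.083°, lat -26.1667°.
Extended square 6, 1: +6·0.00833333° lon, +1·0.00416667° lat → SW at lon 145.133°, lat -26.1625°.
Cell spans 0.00833333° lon × 0.00416667° lat.
west 145.13333, east 145.14167.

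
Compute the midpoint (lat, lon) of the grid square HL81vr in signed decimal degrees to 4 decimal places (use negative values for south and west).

Field H=7, L=11: +7·20° lon, +11·10° lat → SW at lon -40°, lat 20°.
Square 8, 1: +8·2° lon, +1·1° lat → SW at lon -24°, lat 21°.
Subsquare v=21, r=17: +21·0.0833333° lon, +17·0.0416667° lat → SW at lon -22.25°, lat 21.7083°.
Cell spans 0.0833333° lon × 0.0416667° lat. Centre is SW corner plus half of each.
latitude 21.7292, longitude -22.2083.

21.7292, -22.2083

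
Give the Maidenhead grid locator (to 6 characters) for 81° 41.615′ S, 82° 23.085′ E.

Offset from 180°W / 90°S: lon 262.3847°, lat 8.3064°.
Field: 262.3847/20 → 13 → N, 8.3064/10 → 0 → A; chars NA.
Square: 2.3847/2 → 1, 8.3064/1 → 8; chars 18.
Subsquare: 0.3847/0.0833333 → 4 → e, 0.3064/0.0416667 → 7 → h; chars eh.

NA18eh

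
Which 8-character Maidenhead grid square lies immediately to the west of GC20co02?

GC20bo92

Longitude extended square 0; −1 → -1, wraps to 9, carry into subsquare.
Longitude subsquare c = 2; −1 → 1 = b.
The latitude characters are unchanged.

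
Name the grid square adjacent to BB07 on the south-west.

AB96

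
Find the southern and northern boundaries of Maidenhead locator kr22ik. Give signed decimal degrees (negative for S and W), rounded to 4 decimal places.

82.4167, 82.4583

Field K=10, R=17: +10·20° lon, +17·10° lat → SW at lon 20°, lat 80°.
Square 2, 2: +2·2° lon, +2·1° lat → SW at lon 24°, lat 82°.
Subsquare i=8, k=10: +8·0.0833333° lon, +10·0.0416667° lat → SW at lon 24.6667°, lat 82.4167°.
Cell spans 0.0833333° lon × 0.0416667° lat.
south 82.4167, north 82.4583.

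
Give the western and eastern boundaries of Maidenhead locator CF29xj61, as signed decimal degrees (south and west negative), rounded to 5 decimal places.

Field C=2, F=5: +2·20° lon, +5·10° lat → SW at lon -140°, lat -40°.
Square 2, 9: +2·2° lon, +9·1° lat → SW at lon -136°, lat -31°.
Subsquare x=23, j=9: +23·0.0833333° lon, +9·0.0416667° lat → SW at lon -134.083°, lat -30.625°.
Extended square 6, 1: +6·0.00833333° lon, +1·0.00416667° lat → SW at lon -134.033°, lat -30.6208°.
Cell spans 0.00833333° lon × 0.00416667° lat.
west -134.03333, east -134.02500.

-134.03333, -134.02500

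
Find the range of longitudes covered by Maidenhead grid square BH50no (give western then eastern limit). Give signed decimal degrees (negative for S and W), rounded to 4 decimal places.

Field B=1, H=7: +1·20° lon, +7·10° lat → SW at lon -160°, lat -20°.
Square 5, 0: +5·2° lon, +0·1° lat → SW at lon -150°, lat -20°.
Subsquare n=13, o=14: +13·0.0833333° lon, +14·0.0416667° lat → SW at lon -148.917°, lat -19.4167°.
Cell spans 0.0833333° lon × 0.0416667° lat.
west -148.9167, east -148.8333.

-148.9167, -148.8333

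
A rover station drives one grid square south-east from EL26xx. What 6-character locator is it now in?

EL36aw

Longitude subsquare x = 23; +1 → 24, wraps to 0 = a, carry into square.
Longitude square 2; +1 → 3.
Latitude subsquare x = 23; −1 → 22 = w.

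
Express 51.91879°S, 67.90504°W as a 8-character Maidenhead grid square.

FD68bb19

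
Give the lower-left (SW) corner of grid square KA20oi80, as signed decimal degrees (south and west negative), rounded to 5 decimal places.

-89.66667, 25.23333

Field K=10, A=0: +10·20° lon, +0·10° lat → SW at lon 20°, lat -90°.
Square 2, 0: +2·2° lon, +0·1° lat → SW at lon 24°, lat -90°.
Subsquare o=14, i=8: +14·0.0833333° lon, +8·0.0416667° lat → SW at lon 25.1667°, lat -89.6667°.
Extended square 8, 0: +8·0.00833333° lon, +0·0.00416667° lat → SW at lon 25.2333°, lat -89.6667°.
latitude -89.66667, longitude 25.23333.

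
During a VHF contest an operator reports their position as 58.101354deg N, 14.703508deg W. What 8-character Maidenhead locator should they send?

Offset from 180°W / 90°S: lon 165.29649°, lat 148.10135°.
Field: 165.29649/20 → 8 → I, 148.10135/10 → 14 → O; chars IO.
Square: 5.29649/2 → 2, 8.10135/1 → 8; chars 28.
Subsquare: 1.29649/0.0833333 → 15 → p, 0.10135/0.0416667 → 2 → c; chars pc.
Extended square: 0.04649/0.00833333 → 5, 0.01802/0.00416667 → 4; chars 54.

IO28pc54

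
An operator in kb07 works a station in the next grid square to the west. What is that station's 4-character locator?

Longitude square 0; −1 → -1, wraps to 9, carry into field.
Longitude field K = 10; −1 → 9 = J.
The latitude characters are unchanged.

JB97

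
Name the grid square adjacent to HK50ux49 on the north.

Latitude extended square 9; +1 → 10, wraps to 0, carry into subsquare.
Latitude subsquare x = 23; +1 → 24, wraps to 0 = a, carry into square.
Latitude square 0; +1 → 1.
The longitude characters are unchanged.

HK51ua40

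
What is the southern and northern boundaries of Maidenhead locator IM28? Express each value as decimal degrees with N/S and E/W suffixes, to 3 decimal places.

38.000° N, 39.000° N

Field I=8, M=12: +8·20° lon, +12·10° lat → SW at lon -20°, lat 30°.
Square 2, 8: +2·2° lon, +8·1° lat → SW at lon -16°, lat 38°.
Cell spans 2° lon × 1° lat.
south 38.000° N, north 39.000° N.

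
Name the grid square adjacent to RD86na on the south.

RD85nx

Latitude subsquare a = 0; −1 → -1, wraps to 23 = x, carry into square.
Latitude square 6; −1 → 5.
The longitude characters are unchanged.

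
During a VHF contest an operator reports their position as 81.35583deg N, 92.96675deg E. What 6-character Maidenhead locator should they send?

Offset from 180°W / 90°S: lon 272.9667°, lat 171.3558°.
Field: 272.9667/20 → 13 → N, 171.3558/10 → 17 → R; chars NR.
Square: 12.9667/2 → 6, 1.3558/1 → 1; chars 61.
Subsquare: 0.9667/0.0833333 → 11 → l, 0.3558/0.0416667 → 8 → i; chars li.

NR61li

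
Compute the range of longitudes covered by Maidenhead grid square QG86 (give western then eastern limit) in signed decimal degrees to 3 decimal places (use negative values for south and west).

Field Q=16, G=6: +16·20° lon, +6·10° lat → SW at lon 140°, lat -30°.
Square 8, 6: +8·2° lon, +6·1° lat → SW at lon 156°, lat -24°.
Cell spans 2° lon × 1° lat.
west 156.000, east 158.000.

156.000, 158.000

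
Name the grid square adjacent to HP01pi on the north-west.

HP01oj

Longitude subsquare p = 15; −1 → 14 = o.
Latitude subsquare i = 8; +1 → 9 = j.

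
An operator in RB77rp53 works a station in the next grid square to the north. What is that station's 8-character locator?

RB77rp54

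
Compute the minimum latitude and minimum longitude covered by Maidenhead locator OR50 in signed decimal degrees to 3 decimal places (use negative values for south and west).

80.000, 110.000

Field O=14, R=17: +14·20° lon, +17·10° lat → SW at lon 100°, lat 80°.
Square 5, 0: +5·2° lon, +0·1° lat → SW at lon 110°, lat 80°.
latitude 80.000, longitude 110.000.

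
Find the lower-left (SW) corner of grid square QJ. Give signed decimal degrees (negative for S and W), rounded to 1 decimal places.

0.0, 140.0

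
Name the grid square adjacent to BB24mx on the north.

BB25ma

Latitude subsquare x = 23; +1 → 24, wraps to 0 = a, carry into square.
Latitude square 4; +1 → 5.
The longitude characters are unchanged.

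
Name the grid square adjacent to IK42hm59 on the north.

IK42hn50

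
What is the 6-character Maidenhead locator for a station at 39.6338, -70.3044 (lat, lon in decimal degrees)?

Offset from 180°W / 90°S: lon 109.6956°, lat 129.6338°.
Field: 109.6956/20 → 5 → F, 129.6338/10 → 12 → M; chars FM.
Square: 9.6956/2 → 4, 9.6338/1 → 9; chars 49.
Subsquare: 1.6956/0.0833333 → 20 → u, 0.6338/0.0416667 → 15 → p; chars up.

FM49up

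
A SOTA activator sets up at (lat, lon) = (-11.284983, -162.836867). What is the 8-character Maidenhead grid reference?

AH88nr91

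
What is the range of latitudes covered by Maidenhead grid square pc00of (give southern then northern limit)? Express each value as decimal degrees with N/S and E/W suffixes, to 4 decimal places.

Field P=15, C=2: +15·20° lon, +2·10° lat → SW at lon 120°, lat -70°.
Square 0, 0: +0·2° lon, +0·1° lat → SW at lon 120°, lat -70°.
Subsquare o=14, f=5: +14·0.0833333° lon, +5·0.0416667° lat → SW at lon 121.167°, lat -69.7917°.
Cell spans 0.0833333° lon × 0.0416667° lat.
south 69.7917° S, north 69.7500° S.

69.7917° S, 69.7500° S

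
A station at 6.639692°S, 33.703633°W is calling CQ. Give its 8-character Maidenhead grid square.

Add 180° to longitude and 90° to latitude: 146.29637, 83.36031.
Field (20°×10°, letters A–R): lon ⌊146.29637/20⌋ = 7 → H; lat ⌊83.36031/10⌋ = 8 → I.
Square (2°×1°, digits 0–9): lon ⌊6.29637/2⌋ = 3; lat ⌊3.36031/1⌋ = 3.
Subsquare (5′×2.5′, letters a–x): lon ⌊0.29637/0.0833333⌋ = 3 → d; lat ⌊0.36031/0.0416667⌋ = 8 → i.
Extended square (30″×15″, digits 0–9): lon ⌊0.04637/0.00833333⌋ = 5; lat ⌊0.02697/0.00416667⌋ = 6.

HI33di56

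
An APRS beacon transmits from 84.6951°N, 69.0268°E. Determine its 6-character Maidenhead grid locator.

Offset from 180°W / 90°S: lon 249.0268°, lat 174.6951°.
Field: lon ⌊249.0268/20⌋ = 12 → M; lat ⌊174.6951/10⌋ = 17 → R.
Square: lon ⌊9.0268/2⌋ = 4; lat ⌊4.6951/1⌋ = 4.
Subsquare: lon ⌊1.0268/0.0833333⌋ = 12 → m; lat ⌊0.6951/0.0416667⌋ = 16 → q.

MR44mq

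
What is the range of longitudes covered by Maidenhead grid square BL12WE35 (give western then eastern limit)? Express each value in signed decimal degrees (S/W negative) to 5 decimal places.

-156.14167, -156.13333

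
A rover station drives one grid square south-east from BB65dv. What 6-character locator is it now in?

Longitude subsquare d = 3; +1 → 4 = e.
Latitude subsquare v = 21; −1 → 20 = u.

BB65eu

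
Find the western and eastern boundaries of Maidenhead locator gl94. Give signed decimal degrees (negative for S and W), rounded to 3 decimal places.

-42.000, -40.000

Field G=6, L=11: +6·20° lon, +11·10° lat → SW at lon -60°, lat 20°.
Square 9, 4: +9·2° lon, +4·1° lat → SW at lon -42°, lat 24°.
Cell spans 2° lon × 1° lat.
west -42.000, east -40.000.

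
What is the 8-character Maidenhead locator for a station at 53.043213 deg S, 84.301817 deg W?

Add 180° to longitude and 90° to latitude: 95.69818, 36.95679.
Field: 95.69818/20 → 4 → E, 36.95679/10 → 3 → D; chars ED.
Square: 15.69818/2 → 7, 6.95679/1 → 6; chars 76.
Subsquare: 1.69818/0.0833333 → 20 → u, 0.95679/0.0416667 → 22 → w; chars uw.
Extended square: 0.03152/0.00833333 → 3, 0.04012/0.00416667 → 9; chars 39.

ED76uw39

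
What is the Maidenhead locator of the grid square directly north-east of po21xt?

PO31au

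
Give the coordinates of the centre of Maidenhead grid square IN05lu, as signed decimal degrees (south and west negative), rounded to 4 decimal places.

45.8542, -19.0417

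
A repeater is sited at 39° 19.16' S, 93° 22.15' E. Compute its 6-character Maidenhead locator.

NF60qq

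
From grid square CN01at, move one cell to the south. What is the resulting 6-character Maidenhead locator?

Latitude subsquare t = 19; −1 → 18 = s.
The longitude characters are unchanged.

CN01as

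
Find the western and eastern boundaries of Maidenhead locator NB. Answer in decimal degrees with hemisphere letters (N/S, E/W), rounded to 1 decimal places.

Field N=13, B=1: +13·20° lon, +1·10° lat → SW at lon 80°, lat -80°.
Cell spans 20° lon × 10° lat.
west 80.0° E, east 100.0° E.

80.0° E, 100.0° E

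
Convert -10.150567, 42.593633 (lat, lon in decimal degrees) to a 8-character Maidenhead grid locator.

Add 180° to longitude and 90° to latitude: 222.59363, 79.84943.
Field: 222.59363/20 → 11 → L, 79.84943/10 → 7 → H; chars LH.
Square: 2.59363/2 → 1, 9.84943/1 → 9; chars 19.
Subsquare: 0.59363/0.0833333 → 7 → h, 0.84943/0.0416667 → 20 → u; chars hu.
Extended square: 0.01030/0.00833333 → 1, 0.01610/0.00416667 → 3; chars 13.

LH19hu13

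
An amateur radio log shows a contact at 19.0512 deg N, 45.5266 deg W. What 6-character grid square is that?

Shift to the Maidenhead origin (180°W, 90°S): lon 134.4734, lat 109.0512.
Field (20°×10°, letters A–R): 134.4734/20 → 6 → G, 109.0512/10 → 10 → K; chars GK.
Square (2°×1°, digits 0–9): 14.4734/2 → 7, 9.0512/1 → 9; chars 79.
Subsquare (5′×2.5′, letters a–x): 0.4734/0.0833333 → 5 → f, 0.0512/0.0416667 → 1 → b; chars fb.

GK79fb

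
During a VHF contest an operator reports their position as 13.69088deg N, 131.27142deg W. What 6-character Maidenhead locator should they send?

CK43iq

Add 180° to longitude and 90° to latitude: 48.7286, 103.6909.
Field: lon ⌊48.7286/20⌋ = 2 → C; lat ⌊103.6909/10⌋ = 10 → K.
Square: lon ⌊8.7286/2⌋ = 4; lat ⌊3.6909/1⌋ = 3.
Subsquare: lon ⌊0.7286/0.0833333⌋ = 8 → i; lat ⌊0.6909/0.0416667⌋ = 16 → q.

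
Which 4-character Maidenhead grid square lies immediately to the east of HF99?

IF09

Longitude square 9; +1 → 10, wraps to 0, carry into field.
Longitude field H = 7; +1 → 8 = I.
The latitude characters are unchanged.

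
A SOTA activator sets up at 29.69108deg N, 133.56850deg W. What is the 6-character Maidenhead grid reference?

CL39fq

Shift to the Maidenhead origin (180°W, 90°S): lon 46.4315, lat 119.6911.
Field (20°×10°, letters A–R): 46.4315/20 → 2 → C, 119.6911/10 → 11 → L; chars CL.
Square (2°×1°, digits 0–9): 6.4315/2 → 3, 9.6911/1 → 9; chars 39.
Subsquare (5′×2.5′, letters a–x): 0.4315/0.0833333 → 5 → f, 0.6911/0.0416667 → 16 → q; chars fq.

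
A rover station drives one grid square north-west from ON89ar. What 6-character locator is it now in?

ON79xs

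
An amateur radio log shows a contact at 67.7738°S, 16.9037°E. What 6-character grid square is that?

Add 180° to longitude and 90° to latitude: 196.9037, 22.2262.
Field (20°×10°, letters A–R): 196.9037/20 → 9 → J, 22.2262/10 → 2 → C; chars JC.
Square (2°×1°, digits 0–9): 16.9037/2 → 8, 2.2262/1 → 2; chars 82.
Subsquare (5′×2.5′, letters a–x): 0.9037/0.0833333 → 10 → k, 0.2262/0.0416667 → 5 → f; chars kf.

JC82kf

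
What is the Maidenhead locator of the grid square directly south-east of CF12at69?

Longitude extended square 6; +1 → 7.
Latitude extended square 9; −1 → 8.

CF12at78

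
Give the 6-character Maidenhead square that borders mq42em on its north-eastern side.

MQ42fn

Longitude subsquare e = 4; +1 → 5 = f.
Latitude subsquare m = 12; +1 → 13 = n.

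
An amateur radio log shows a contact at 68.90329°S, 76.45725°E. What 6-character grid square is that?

MC81fc

Shift to the Maidenhead origin (180°W, 90°S): lon 256.4572, lat 21.0967.
Field: 256.4572/20 → 12 → M, 21.0967/10 → 2 → C; chars MC.
Square: 16.4572/2 → 8, 1.0967/1 → 1; chars 81.
Subsquare: 0.4572/0.0833333 → 5 → f, 0.0967/0.0416667 → 2 → c; chars fc.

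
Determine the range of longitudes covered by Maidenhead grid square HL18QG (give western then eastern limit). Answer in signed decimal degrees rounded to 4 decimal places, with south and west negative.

-36.6667, -36.5833

Field H=7, L=11: +7·20° lon, +11·10° lat → SW at lon -40°, lat 20°.
Square 1, 8: +1·2° lon, +8·1° lat → SW at lon -38°, lat 28°.
Subsquare q=16, g=6: +16·0.0833333° lon, +6·0.0416667° lat → SW at lon -36.6667°, lat 28.25°.
Cell spans 0.0833333° lon × 0.0416667° lat.
west -36.6667, east -36.5833.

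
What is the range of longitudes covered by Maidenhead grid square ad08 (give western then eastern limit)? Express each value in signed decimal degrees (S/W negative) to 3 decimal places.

-180.000, -178.000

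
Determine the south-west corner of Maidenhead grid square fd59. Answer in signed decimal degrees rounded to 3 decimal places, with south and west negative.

-51.000, -70.000

Field F=5, D=3: +5·20° lon, +3·10° lat → SW at lon -80°, lat -60°.
Square 5, 9: +5·2° lon, +9·1° lat → SW at lon -70°, lat -51°.
latitude -51.000, longitude -70.000.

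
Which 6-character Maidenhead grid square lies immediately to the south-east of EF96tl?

EF96uk

Longitude subsquare t = 19; +1 → 20 = u.
Latitude subsquare l = 11; −1 → 10 = k.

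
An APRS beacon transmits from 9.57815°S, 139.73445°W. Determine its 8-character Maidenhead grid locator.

CI00dk11

Shift to the Maidenhead origin (180°W, 90°S): lon 40.26555, lat 80.42185.
Field: 40.26555/20 → 2 → C, 80.42185/10 → 8 → I; chars CI.
Square: 0.26555/2 → 0, 0.42185/1 → 0; chars 00.
Subsquare: 0.26555/0.0833333 → 3 → d, 0.42185/0.0416667 → 10 → k; chars dk.
Extended square: 0.01555/0.00833333 → 1, 0.00518/0.00416667 → 1; chars 11.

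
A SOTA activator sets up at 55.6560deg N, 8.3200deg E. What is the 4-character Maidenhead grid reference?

Add 180° to longitude and 90° to latitude: 188.32, 145.66.
Field: lon ⌊188.32/20⌋ = 9 → J; lat ⌊145.66/10⌋ = 14 → O.
Square: lon ⌊8.32/2⌋ = 4; lat ⌊5.66/1⌋ = 5.

JO45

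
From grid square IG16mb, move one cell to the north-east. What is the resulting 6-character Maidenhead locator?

IG16nc

Longitude subsquare m = 12; +1 → 13 = n.
Latitude subsquare b = 1; +1 → 2 = c.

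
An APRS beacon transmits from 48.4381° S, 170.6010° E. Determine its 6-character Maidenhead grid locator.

RE51hn

Offset from 180°W / 90°S: lon 350.6010°, lat 41.5619°.
Field: lon ⌊350.6010/20⌋ = 17 → R; lat ⌊41.5619/10⌋ = 4 → E.
Square: lon ⌊10.6010/2⌋ = 5; lat ⌊1.5619/1⌋ = 1.
Subsquare: lon ⌊0.6010/0.0833333⌋ = 7 → h; lat ⌊0.5619/0.0416667⌋ = 13 → n.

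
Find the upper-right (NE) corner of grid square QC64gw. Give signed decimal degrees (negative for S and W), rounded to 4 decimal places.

Field Q=16, C=2: +16·20° lon, +2·10° lat → SW at lon 140°, lat -70°.
Square 6, 4: +6·2° lon, +4·1° lat → SW at lon 152°, lat -66°.
Subsquare g=6, w=22: +6·0.0833333° lon, +22·0.0416667° lat → SW at lon 152.5°, lat -65.0833°.
Cell spans 0.0833333° lon × 0.0416667° lat. NE corner is SW corner plus one full cell.
latitude -65.0417, longitude 152.5833.

-65.0417, 152.5833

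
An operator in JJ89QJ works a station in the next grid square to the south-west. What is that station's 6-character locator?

Longitude subsquare q = 16; −1 → 15 = p.
Latitude subsquare j = 9; −1 → 8 = i.

JJ89pi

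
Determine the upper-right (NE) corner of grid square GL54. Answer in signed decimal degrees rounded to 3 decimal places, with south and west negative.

25.000, -48.000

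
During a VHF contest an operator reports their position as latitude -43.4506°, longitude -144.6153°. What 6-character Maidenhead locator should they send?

BE76qn

Shift to the Maidenhead origin (180°W, 90°S): lon 35.3847, lat 46.5494.
Field: lon ⌊35.3847/20⌋ = 1 → B; lat ⌊46.5494/10⌋ = 4 → E.
Square: lon ⌊15.3847/2⌋ = 7; lat ⌊6.5494/1⌋ = 6.
Subsquare: lon ⌊1.3847/0.0833333⌋ = 16 → q; lat ⌊0.5494/0.0416667⌋ = 13 → n.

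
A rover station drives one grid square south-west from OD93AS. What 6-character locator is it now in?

OD83xr

Longitude subsquare a = 0; −1 → -1, wraps to 23 = x, carry into square.
Longitude square 9; −1 → 8.
Latitude subsquare s = 18; −1 → 17 = r.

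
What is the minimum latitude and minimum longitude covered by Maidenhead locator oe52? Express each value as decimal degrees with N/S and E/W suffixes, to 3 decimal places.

48.000° S, 110.000° E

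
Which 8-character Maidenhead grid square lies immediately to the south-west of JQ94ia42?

JQ94ia31

Longitude extended square 4; −1 → 3.
Latitude extended square 2; −1 → 1.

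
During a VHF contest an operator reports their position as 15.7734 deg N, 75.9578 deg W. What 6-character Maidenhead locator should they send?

FK25as

Offset from 180°W / 90°S: lon 104.0422°, lat 105.7734°.
Field: lon ⌊104.0422/20⌋ = 5 → F; lat ⌊105.7734/10⌋ = 10 → K.
Square: lon ⌊4.0422/2⌋ = 2; lat ⌊5.7734/1⌋ = 5.
Subsquare: lon ⌊0.0422/0.0833333⌋ = 0 → a; lat ⌊0.7734/0.0416667⌋ = 18 → s.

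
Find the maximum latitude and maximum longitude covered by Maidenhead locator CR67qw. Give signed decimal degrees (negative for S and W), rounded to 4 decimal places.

Field C=2, R=17: +2·20° lon, +17·10° lat → SW at lon -140°, lat 80°.
Square 6, 7: +6·2° lon, +7·1° lat → SW at lon -128°, lat 87°.
Subsquare q=16, w=22: +16·0.0833333° lon, +22·0.0416667° lat → SW at lon -126.667°, lat 87.9167°.
Cell spans 0.0833333° lon × 0.0416667° lat. NE corner is SW corner plus one full cell.
latitude 87.9583, longitude -126.5833.

87.9583, -126.5833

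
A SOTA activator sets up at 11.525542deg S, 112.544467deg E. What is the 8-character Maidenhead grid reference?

OH68gl53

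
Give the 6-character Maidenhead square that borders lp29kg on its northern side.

LP29kh

Latitude subsquare g = 6; +1 → 7 = h.
The longitude characters are unchanged.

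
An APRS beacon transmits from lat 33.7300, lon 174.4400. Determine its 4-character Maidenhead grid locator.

RM73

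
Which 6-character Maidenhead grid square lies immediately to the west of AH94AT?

Longitude subsquare a = 0; −1 → -1, wraps to 23 = x, carry into square.
Longitude square 9; −1 → 8.
The latitude characters are unchanged.

AH84xt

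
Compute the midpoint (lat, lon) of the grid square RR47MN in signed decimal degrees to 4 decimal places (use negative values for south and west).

87.5625, 169.0417

Field R=17, R=17: +17·20° lon, +17·10° lat → SW at lon 160°, lat 80°.
Square 4, 7: +4·2° lon, +7·1° lat → SW at lon 168°, lat 87°.
Subsquare m=12, n=13: +12·0.0833333° lon, +13·0.0416667° lat → SW at lon 169°, lat 87.5417°.
Cell spans 0.0833333° lon × 0.0416667° lat. Centre is SW corner plus half of each.
latitude 87.5625, longitude 169.0417.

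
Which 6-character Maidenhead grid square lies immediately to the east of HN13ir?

Longitude subsquare i = 8; +1 → 9 = j.
The latitude characters are unchanged.

HN13jr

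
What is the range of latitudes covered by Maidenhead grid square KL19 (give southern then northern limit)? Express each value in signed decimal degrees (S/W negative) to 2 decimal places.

Field K=10, L=11: +10·20° lon, +11·10° lat → SW at lon 20°, lat 20°.
Square 1, 9: +1·2° lon, +9·1° lat → SW at lon 22°, lat 29°.
Cell spans 2° lon × 1° lat.
south 29.00, north 30.00.

29.00, 30.00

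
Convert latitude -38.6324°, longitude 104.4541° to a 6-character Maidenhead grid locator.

Shift to the Maidenhead origin (180°W, 90°S): lon 284.4541, lat 51.3676.
Field (20°×10°, letters A–R): lon ⌊284.4541/20⌋ = 14 → O; lat ⌊51.3676/10⌋ = 5 → F.
Square (2°×1°, digits 0–9): lon ⌊4.4541/2⌋ = 2; lat ⌊1.3676/1⌋ = 1.
Subsquare (5′×2.5′, letters a–x): lon ⌊0.4541/0.0833333⌋ = 5 → f; lat ⌊0.3676/0.0416667⌋ = 8 → i.

OF21fi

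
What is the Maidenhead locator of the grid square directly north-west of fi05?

EI96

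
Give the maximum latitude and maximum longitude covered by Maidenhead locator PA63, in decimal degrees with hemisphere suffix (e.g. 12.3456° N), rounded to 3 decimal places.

86.000° S, 134.000° E

Field P=15, A=0: +15·20° lon, +0·10° lat → SW at lon 120°, lat -90°.
Square 6, 3: +6·2° lon, +3·1° lat → SW at lon 132°, lat -87°.
Cell spans 2° lon × 1° lat. NE corner is SW corner plus one full cell.
latitude 86.000° S, longitude 134.000° E.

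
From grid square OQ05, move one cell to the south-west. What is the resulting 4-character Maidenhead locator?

NQ94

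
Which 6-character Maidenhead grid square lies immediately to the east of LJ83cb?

LJ83db

Longitude subsquare c = 2; +1 → 3 = d.
The latitude characters are unchanged.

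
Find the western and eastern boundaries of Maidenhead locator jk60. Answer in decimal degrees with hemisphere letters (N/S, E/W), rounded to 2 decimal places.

12.00° E, 14.00° E

Field J=9, K=10: +9·20° lon, +10·10° lat → SW at lon 0°, lat 10°.
Square 6, 0: +6·2° lon, +0·1° lat → SW at lon 12°, lat 10°.
Cell spans 2° lon × 1° lat.
west 12.00° E, east 14.00° E.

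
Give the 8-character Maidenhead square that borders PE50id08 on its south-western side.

Longitude extended square 0; −1 → -1, wraps to 9, carry into subsquare.
Longitude subsquare i = 8; −1 → 7 = h.
Latitude extended square 8; −1 → 7.

PE50hd97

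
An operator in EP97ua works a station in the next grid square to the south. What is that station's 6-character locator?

EP96ux

Latitude subsquare a = 0; −1 → -1, wraps to 23 = x, carry into square.
Latitude square 7; −1 → 6.
The longitude characters are unchanged.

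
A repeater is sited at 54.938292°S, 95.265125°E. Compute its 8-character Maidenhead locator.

ND75pb14

Add 180° to longitude and 90° to latitude: 275.26513, 35.06171.
Field: 275.26513/20 → 13 → N, 35.06171/10 → 3 → D; chars ND.
Square: 15.26513/2 → 7, 5.06171/1 → 5; chars 75.
Subsquare: 1.26513/0.0833333 → 15 → p, 0.06171/0.0416667 → 1 → b; chars pb.
Extended square: 0.01513/0.00833333 → 1, 0.02004/0.00416667 → 4; chars 14.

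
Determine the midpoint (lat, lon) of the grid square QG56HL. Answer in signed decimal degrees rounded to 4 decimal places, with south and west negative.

-23.5208, 150.6250

Field Q=16, G=6: +16·20° lon, +6·10° lat → SW at lon 140°, lat -30°.
Square 5, 6: +5·2° lon, +6·1° lat → SW at lon 150°, lat -24°.
Subsquare h=7, l=11: +7·0.0833333° lon, +11·0.0416667° lat → SW at lon 150.583°, lat -23.5417°.
Cell spans 0.0833333° lon × 0.0416667° lat. Centre is SW corner plus half of each.
latitude -23.5208, longitude 150.6250.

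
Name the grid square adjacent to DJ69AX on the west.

DJ59xx

Longitude subsquare a = 0; −1 → -1, wraps to 23 = x, carry into square.
Longitude square 6; −1 → 5.
The latitude characters are unchanged.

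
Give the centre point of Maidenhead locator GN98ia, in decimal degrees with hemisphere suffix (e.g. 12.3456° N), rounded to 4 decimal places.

48.0208° N, 41.2917° W

Field G=6, N=13: +6·20° lon, +13·10° lat → SW at lon -60°, lat 40°.
Square 9, 8: +9·2° lon, +8·1° lat → SW at lon -42°, lat 48°.
Subsquare i=8, a=0: +8·0.0833333° lon, +0·0.0416667° lat → SW at lon -41.3333°, lat 48°.
Cell spans 0.0833333° lon × 0.0416667° lat. Centre is SW corner plus half of each.
latitude 48.0208° N, longitude 41.2917° W.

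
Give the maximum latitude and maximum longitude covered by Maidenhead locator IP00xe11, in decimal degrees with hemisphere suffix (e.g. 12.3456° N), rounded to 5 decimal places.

60.17500° N, 18.06667° W

Field I=8, P=15: +8·20° lon, +15·10° lat → SW at lon -20°, lat 60°.
Square 0, 0: +0·2° lon, +0·1° lat → SW at lon -20°, lat 60°.
Subsquare x=23, e=4: +23·0.0833333° lon, +4·0.0416667° lat → SW at lon -18.0833°, lat 60.1667°.
Extended square 1, 1: +1·0.00833333° lon, +1·0.00416667° lat → SW at lon -18.075°, lat 60.1708°.
Cell spans 0.00833333° lon × 0.00416667° lat. NE corner is SW corner plus one full cell.
latitude 60.17500° N, longitude 18.06667° W.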